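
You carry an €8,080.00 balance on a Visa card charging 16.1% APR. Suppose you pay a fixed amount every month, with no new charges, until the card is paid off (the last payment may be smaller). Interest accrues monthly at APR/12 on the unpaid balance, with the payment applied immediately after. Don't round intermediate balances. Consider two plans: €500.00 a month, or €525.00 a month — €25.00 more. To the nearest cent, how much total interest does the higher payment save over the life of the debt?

Monthly rate r = 16.1%/12 = 1.34167% = 0.0134167.
At €500.00/mo: n = ⌈−ln(1 − rB₀/P)/ln(1+r)⌉ = 19 payments (last €169.19); total interest = total paid − €8,080.00 = €1,089.19.
At €525.00/mo: 18 payments (last €186.77); total interest €1,031.77.
Interest saved = €1,089.19 − €1,031.77 = €57.42.

€57.42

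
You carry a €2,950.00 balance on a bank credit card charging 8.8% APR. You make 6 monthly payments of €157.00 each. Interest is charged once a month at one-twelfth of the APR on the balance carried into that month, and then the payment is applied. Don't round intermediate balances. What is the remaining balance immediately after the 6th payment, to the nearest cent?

€2,122.76

Monthly rate r = 8.8%/12 = 0.733333% = 0.00733333.
Each month: B ← B·(1+r) − €157.00.
Month 1: interest €21.63; balance after payment €2,814.63.
Month 2: interest €20.64; balance after payment €2,678.27.
Month 3: interest €19.64; balance after payment €2,540.91.
Month 4: interest €18.63; balance after payment €2,402.55.
Month 5: interest €17.62; balance after payment €2,263.17.
Month 6: interest €16.60; balance after payment €2,122.76.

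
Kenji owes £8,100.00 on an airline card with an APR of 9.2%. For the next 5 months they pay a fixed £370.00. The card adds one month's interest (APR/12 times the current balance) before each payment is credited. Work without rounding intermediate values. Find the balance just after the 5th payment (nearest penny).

Monthly rate r = 9.2%/12 = 0.766667% = 0.00766667.
Each month: B ← B·(1+r) − £370.00.
Month 1: interest £62.10; balance after payment £7,792.10.
Month 2: interest £59.74; balance after payment £7,481.84.
Month 3: interest £57.36; balance after payment £7,169.20.
Month 4: interest £54.96; balance after payment £6,854.16.
Month 5: interest £52.55; balance after payment £6,536.71.

£6,536.71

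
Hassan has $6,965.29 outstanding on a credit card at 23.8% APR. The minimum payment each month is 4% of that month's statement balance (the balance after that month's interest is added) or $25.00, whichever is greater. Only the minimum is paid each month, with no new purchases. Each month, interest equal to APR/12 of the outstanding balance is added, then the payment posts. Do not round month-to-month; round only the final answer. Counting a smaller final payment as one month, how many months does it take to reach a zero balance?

Monthly rate r = 23.8%/12 = 1.98333% = 0.0198333.
While 4% of the post-interest balance exceeds $25.00, each month B ← (B·(1+r))·(1 − 0.04), i.e. B shrinks by the factor (1+r)·0.96 = 0.97904.
This holds for months 1–115. Entering month 116 the balance is $609.52; 4% of the post-interest balance is now below $25.00, so the flat $25.00 minimum applies from here.
From month 116 a fixed $25.00 at rate r clears $609.52 in 34 more payments. Total: 115 + 34 = 149 months.

149 months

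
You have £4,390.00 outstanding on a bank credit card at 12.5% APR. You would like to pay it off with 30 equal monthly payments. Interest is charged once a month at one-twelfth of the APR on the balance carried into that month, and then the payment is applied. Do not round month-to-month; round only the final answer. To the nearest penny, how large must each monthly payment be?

£171.14

Monthly rate r = 12.5%/12 = 1.04167% = 0.0104167.
Level-payment amortization: P = B₀·r / (1 − (1+r)^(−n)) = 4390.00·0.0104167 / (1 − 1.01042^(−30)).
Denominator 1 − (1+r)^(−30) = 0.267200839.
P = 45.7292 / 0.267200839 ≈ 171.14.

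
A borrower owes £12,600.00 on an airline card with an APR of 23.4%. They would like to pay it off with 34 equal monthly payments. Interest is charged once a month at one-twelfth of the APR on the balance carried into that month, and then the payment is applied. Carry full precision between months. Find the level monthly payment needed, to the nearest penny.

Monthly rate r = 23.4%/12 = 1.95% = 0.0195.
Level-payment amortization: P = B₀·r / (1 − (1+r)^(−n)) = 12600.00·0.0195 / (1 − 1.0195^(−34)).
Denominator 1 − (1+r)^(−34) = 0.481398013.
P = 245.7 / 0.481398013 ≈ 510.39.

£510.39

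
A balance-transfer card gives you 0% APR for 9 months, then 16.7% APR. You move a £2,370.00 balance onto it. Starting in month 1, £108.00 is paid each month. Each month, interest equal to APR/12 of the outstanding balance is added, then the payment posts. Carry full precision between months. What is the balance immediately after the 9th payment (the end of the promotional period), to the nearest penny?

£1,398.00

Promo months 1–9 at r₀ = 0%/12 = 0; months 10+ at r₁ = 16.7%/12 = 0.0139167.
After month 9 (no interest yet): B = £2,370.00 − 9·£108.00 = £1,398.00.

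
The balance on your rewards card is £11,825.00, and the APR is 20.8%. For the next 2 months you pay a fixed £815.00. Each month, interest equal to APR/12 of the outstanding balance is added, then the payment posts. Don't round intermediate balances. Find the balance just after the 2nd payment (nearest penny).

£10,594.36

Monthly rate r = 20.8%/12 = 1.73333% = 0.0173333.
Each month: B ← B·(1+r) − £815.00.
Month 1: interest £204.97; balance after payment £11,214.97.
Month 2: interest £194.39; balance after payment £10,594.36.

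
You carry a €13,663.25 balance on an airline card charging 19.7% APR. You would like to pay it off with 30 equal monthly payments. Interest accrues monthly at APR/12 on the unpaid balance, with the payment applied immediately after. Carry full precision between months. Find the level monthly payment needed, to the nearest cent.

Monthly rate r = 19.7%/12 = 1.64167% = 0.0164167.
Level-payment amortization: P = B₀·r / (1 − (1+r)^(−n)) = 13663.25·0.0164167 / (1 − 1.01642^(−30)).
Denominator 1 − (1+r)^(−30) = 0.386454653.
P = 224.305 / 0.386454653 ≈ 580.42.

€580.42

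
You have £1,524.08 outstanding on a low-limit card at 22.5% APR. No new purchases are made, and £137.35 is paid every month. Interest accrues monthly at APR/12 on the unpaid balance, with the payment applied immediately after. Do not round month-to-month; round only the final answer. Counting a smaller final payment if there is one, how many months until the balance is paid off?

Monthly rate r = 22.5%/12 = 1.875% = 0.01875.
Recurrence: B ← B·(1+r) − £137.35.
Month 1: interest £28.58; balance after payment £1,415.31.
Month 2: interest £26.54; balance after payment £1,304.49.
Closed form: n = −ln(1 − rB₀/P)/ln(1+r) = −ln(0.79194)/ln(1.01875) ≈ 12.557, so the balance reaches zero during payment 13.

13 months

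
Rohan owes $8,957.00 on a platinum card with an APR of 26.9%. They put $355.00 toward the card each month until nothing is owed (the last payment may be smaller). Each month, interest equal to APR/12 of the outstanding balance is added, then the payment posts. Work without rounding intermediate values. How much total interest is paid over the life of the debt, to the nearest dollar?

Monthly rate r = 26.9%/12 = 2.24167% = 0.0224167.
Payoff takes n = ⌈−ln(1 − rB₀/P)/ln(1+r)⌉ = ⌈37.610⌉ = 38 payments; the last is $217.44.
Total paid = 37·$355.00 + $217.44 = $13,352.44.
Total interest = total paid − principal = $13,352.44 − $8,957.00 = $4,395.44.

$4,395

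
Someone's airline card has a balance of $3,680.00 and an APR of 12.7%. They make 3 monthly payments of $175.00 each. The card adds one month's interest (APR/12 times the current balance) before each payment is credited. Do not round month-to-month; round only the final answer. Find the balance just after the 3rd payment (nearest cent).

$3,267.51

Monthly rate r = 12.7%/12 = 1.05833% = 0.0105833.
Each month: B ← B·(1+r) − $175.00.
Month 1: interest $38.95; balance after payment $3,543.95.
Month 2: interest $37.51; balance after payment $3,406.45.
Month 3: interest $36.05; balance after payment $3,267.51.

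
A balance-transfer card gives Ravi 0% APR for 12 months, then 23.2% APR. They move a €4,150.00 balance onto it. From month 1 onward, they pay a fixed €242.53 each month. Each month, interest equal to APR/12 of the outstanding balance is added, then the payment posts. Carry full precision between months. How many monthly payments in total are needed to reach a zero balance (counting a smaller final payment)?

Promo months 1–12 at r₀ = 0%/12 = 0; months 13+ at r₁ = 23.2%/12 = 0.0193333.
After month 12 (no interest yet): B = €4,150.00 − 12·€242.53 = €1,239.64.
Then at r₁ with €242.53/mo: n₂ = −ln(1 − r₁·B/P)/ln(1+r₁) ≈ 5.43 → 6 more payments.

18 months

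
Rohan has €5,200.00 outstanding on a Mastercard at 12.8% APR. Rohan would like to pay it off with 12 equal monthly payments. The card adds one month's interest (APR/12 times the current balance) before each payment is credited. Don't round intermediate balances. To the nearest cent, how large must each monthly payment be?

€463.96

Monthly rate r = 12.8%/12 = 1.06667% = 0.0106667.
Level-payment amortization: P = B₀·r / (1 − (1+r)^(−n)) = 5200.00·0.0106667 / (1 − 1.01067^(−12)).
Denominator 1 − (1+r)^(−12) = 0.119550009.
P = 55.4667 / 0.119550009 ≈ 463.96.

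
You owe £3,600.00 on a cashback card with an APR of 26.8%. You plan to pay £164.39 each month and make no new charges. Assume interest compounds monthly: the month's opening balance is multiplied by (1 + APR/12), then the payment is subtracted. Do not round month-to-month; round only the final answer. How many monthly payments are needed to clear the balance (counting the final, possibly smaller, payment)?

31 payments

Monthly rate r = 26.8%/12 = 2.23333% = 0.0223333.
Recurrence: B ← B·(1+r) − £164.39.
Month 1: interest £80.40; balance after payment £3,516.01.
Month 2: interest £78.52; balance after payment £3,430.14.
Closed form: n = −ln(1 − rB₀/P)/ln(1+r) = −ln(0.51092)/ln(1.02233) ≈ 30.404, so the balance reaches zero during payment 31.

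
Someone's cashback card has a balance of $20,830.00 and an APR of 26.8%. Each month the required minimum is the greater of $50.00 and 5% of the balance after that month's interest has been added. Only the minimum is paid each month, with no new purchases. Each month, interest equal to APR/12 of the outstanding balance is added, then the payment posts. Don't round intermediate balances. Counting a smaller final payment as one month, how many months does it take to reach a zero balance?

131 months

Monthly rate r = 26.8%/12 = 2.23333% = 0.0223333.
While 5% of the post-interest balance exceeds $50.00, each month B ← (B·(1+r))·(1 − 0.05), i.e. B shrinks by the factor (1+r)·0.95 = 0.97122.
This holds for months 1–105. Entering month 106 the balance is $970.25; 5% of the post-interest balance is now below $50.00, so the flat $50.00 minimum applies from here.
From month 106 a fixed $50.00 at rate r clears $970.25 in 26 more payments. Total: 105 + 26 = 131 months.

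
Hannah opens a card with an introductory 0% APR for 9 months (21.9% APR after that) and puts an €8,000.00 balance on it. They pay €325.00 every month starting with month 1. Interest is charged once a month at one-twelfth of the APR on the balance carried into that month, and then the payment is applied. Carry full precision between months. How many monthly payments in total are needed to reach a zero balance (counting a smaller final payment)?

28 months

Promo months 1–9 at r₀ = 0%/12 = 0; months 10+ at r₁ = 21.9%/12 = 0.01825.
After month 9 (no interest yet): B = €8,000.00 − 9·€325.00 = €5,075.00.
Then at r₁ with €325.00/mo: n₂ = −ln(1 − r₁·B/P)/ln(1+r₁) ≈ 18.55 → 19 more payments.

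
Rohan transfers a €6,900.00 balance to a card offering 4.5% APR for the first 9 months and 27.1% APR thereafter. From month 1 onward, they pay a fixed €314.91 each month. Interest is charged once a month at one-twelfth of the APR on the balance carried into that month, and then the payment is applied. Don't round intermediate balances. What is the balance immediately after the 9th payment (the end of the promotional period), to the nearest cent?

€4,259.32

Promo months 1–9 at r₀ = 4.5%/12 = 0.00375; months 10+ at r₁ = 27.1%/12 = 0.0225833.
After month 9: iterate B ← B·(1+r₀) − €314.91 for 9 months → €4,259.32.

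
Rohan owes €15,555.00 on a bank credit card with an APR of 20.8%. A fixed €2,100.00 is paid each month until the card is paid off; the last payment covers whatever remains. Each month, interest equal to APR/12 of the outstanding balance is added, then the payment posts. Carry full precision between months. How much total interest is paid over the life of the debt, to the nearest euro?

€1,237

Monthly rate r = 20.8%/12 = 1.73333% = 0.0173333.
Payoff takes n = ⌈−ln(1 − rB₀/P)/ln(1+r)⌉ = ⌈7.996⌉ = 8 payments; the last is €2,092.14.
Total paid = 7·€2,100.00 + €2,092.14 = €16,792.14.
Total interest = total paid − principal = €16,792.14 − €15,555.00 = €1,237.14.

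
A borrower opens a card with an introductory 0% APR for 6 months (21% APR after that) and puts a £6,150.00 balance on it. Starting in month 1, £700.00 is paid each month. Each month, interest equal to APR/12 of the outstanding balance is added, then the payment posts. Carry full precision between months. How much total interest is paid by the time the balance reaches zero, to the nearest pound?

Promo months 1–6 at r₀ = 0%/12 = 0; months 7+ at r₁ = 21%/12 = 0.0175.
After month 6 (no interest yet): B = £6,150.00 − 6·£700.00 = £1,950.00.
Then at r₁ with £700.00/mo: n₂ = −ln(1 − r₁·B/P)/ln(1+r₁) ≈ 2.88 → 3 more payments.
Total paid = 8·£700.00 + £617.21 = £6,217.21; interest = £6,217.21 − £6,150.00 = £67.21.

£67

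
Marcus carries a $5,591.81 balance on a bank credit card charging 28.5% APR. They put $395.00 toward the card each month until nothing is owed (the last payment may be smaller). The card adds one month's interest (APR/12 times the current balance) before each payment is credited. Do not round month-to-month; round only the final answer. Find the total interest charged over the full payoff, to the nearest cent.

Monthly rate r = 28.5%/12 = 2.375% = 0.02375.
Payoff takes n = ⌈−ln(1 − rB₀/P)/ln(1+r)⌉ = ⌈17.459⌉ = 18 payments; the last is $182.38.
Total paid = 17·$395.00 + $182.38 = $6,897.38.
Total interest = total paid − principal = $6,897.38 − $5,591.81 = $1,305.57.

$1,305.57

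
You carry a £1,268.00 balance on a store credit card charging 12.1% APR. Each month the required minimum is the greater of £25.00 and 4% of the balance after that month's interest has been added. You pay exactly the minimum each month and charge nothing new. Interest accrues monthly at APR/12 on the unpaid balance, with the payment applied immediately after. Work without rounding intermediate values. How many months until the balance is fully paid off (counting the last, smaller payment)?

Monthly rate r = 12.1%/12 = 1.00833% = 0.0100833.
While 4% of the post-interest balance exceeds £25.00, each month B ← (B·(1+r))·(1 − 0.04), i.e. B shrinks by the factor (1+r)·0.96 = 0.96968.
This holds for months 1–24. Entering month 25 the balance is £605.62; 4% of the post-interest balance is now below £25.00, so the flat £25.00 minimum applies from here.
From month 25 a fixed £25.00 at rate r clears £605.62 in 28 more payments. Total: 24 + 28 = 52 months.

52 months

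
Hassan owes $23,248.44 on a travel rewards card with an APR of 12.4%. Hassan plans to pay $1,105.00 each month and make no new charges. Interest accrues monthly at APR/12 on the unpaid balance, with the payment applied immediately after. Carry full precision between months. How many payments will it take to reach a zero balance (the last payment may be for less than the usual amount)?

Monthly rate r = 12.4%/12 = 1.03333% = 0.0103333.
Recurrence: B ← B·(1+r) − $1,105.00.
Month 1: interest $240.23; balance after payment $22,383.67.
Month 2: interest $231.30; balance after payment $21,509.97.
Closed form: n = −ln(1 − rB₀/P)/ln(1+r) = −ln(0.78259)/ln(1.01033) ≈ 23.846, so the balance reaches zero during payment 24.

24 payments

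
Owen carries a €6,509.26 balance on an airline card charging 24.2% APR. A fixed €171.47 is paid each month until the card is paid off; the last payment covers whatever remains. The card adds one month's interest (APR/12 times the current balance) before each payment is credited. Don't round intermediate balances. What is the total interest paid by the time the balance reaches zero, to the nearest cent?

Monthly rate r = 24.2%/12 = 2.01667% = 0.0201667.
Payoff takes n = ⌈−ln(1 − rB₀/P)/ln(1+r)⌉ = ⌈72.651⌉ = 73 payments; the last is €111.95.
Total paid = 72·€171.47 + €111.95 = €12,457.79.
Total interest = total paid − principal = €12,457.79 − €6,509.26 = €5,948.53.

€5,948.53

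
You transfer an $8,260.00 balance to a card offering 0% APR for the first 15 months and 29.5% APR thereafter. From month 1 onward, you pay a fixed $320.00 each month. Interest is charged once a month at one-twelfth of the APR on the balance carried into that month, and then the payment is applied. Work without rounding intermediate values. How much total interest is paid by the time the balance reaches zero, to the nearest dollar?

Promo months 1–15 at r₀ = 0%/12 = 0; months 16+ at r₁ = 29.5%/12 = 0.0245833.
After month 15 (no interest yet): B = $8,260.00 − 15·$320.00 = $3,460.00.
Then at r₁ with $320.00/mo: n₂ = −ln(1 − r₁·B/P)/ln(1+r₁) ≈ 12.72 → 13 more payments.
Total paid = 27·$320.00 + $232.04 = $8,872.04; interest = $8,872.04 − $8,260.00 = $612.04.

$612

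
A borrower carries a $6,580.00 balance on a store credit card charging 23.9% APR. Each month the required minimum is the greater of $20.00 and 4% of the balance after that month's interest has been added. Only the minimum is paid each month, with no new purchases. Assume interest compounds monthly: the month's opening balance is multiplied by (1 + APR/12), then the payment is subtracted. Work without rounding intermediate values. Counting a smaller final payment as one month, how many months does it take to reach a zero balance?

Monthly rate r = 23.9%/12 = 1.99167% = 0.0199167.
While 4% of the post-interest balance exceeds $20.00, each month B ← (B·(1+r))·(1 − 0.04), i.e. B shrinks by the factor (1+r)·0.96 = 0.97912.
This holds for months 1–124. Entering month 125 the balance is $480.71; 4% of the post-interest balance is now below $20.00, so the flat $20.00 minimum applies from here.
From month 125 a fixed $20.00 at rate r clears $480.71 in 34 more payments. Total: 124 + 34 = 158 months.

158 months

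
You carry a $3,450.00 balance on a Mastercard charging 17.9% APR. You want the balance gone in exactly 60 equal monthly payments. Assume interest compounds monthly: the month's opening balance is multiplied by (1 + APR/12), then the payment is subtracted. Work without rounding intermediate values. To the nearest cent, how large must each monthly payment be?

$87.42

Monthly rate r = 17.9%/12 = 1.49167% = 0.0149167.
Level-payment amortization: P = B₀·r / (1 − (1+r)^(−n)) = 3450.00·0.0149167 / (1 − 1.01492^(−60)).
Denominator 1 − (1+r)^(−60) = 0.58868274.
P = 51.4625 / 0.58868274 ≈ 87.42.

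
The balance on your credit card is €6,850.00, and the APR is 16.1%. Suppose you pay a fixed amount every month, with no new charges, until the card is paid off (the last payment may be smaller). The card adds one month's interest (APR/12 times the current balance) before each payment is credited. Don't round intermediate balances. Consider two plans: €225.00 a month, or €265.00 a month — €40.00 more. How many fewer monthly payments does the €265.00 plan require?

8 fewer payments

Monthly rate r = 16.1%/12 = 1.34167% = 0.0134167.
At €225.00/mo: n = ⌈−ln(1 − rB₀/P)/ln(1+r)⌉ = 40 payments (last €89.16); total interest = total paid − €6,850.00 = €2,014.16.
At €265.00/mo: 32 payments (last €253.26); total interest €1,618.26.
Payments saved = 40 − 32 = 8.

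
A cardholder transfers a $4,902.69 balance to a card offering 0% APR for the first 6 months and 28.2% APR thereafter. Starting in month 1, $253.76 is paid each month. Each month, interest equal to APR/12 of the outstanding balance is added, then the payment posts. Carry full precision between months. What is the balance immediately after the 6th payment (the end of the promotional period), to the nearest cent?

Promo months 1–6 at r₀ = 0%/12 = 0; months 7+ at r₁ = 28.2%/12 = 0.0235.
After month 6 (no interest yet): B = $4,902.69 − 6·$253.76 = $3,380.13.

$3,380.13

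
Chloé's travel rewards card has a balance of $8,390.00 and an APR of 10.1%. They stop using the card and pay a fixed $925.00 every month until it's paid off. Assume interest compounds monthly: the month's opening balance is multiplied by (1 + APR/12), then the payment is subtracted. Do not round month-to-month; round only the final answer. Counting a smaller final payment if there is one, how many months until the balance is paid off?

Monthly rate r = 10.1%/12 = 0.841667% = 0.00841667.
Recurrence: B ← B·(1+r) − $925.00.
Month 1: interest $70.62; balance after payment $7,535.62.
Month 2: interest $63.42; balance after payment $6,674.04.
Closed form: n = −ln(1 − rB₀/P)/ln(1+r) = −ln(0.92366)/ln(1.00842) ≈ 9.475, so the balance reaches zero during payment 10.

10 payments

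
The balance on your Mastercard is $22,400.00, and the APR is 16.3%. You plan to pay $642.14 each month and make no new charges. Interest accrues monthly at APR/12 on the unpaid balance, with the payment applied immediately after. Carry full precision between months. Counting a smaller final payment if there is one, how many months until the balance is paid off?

Monthly rate r = 16.3%/12 = 1.35833% = 0.0135833.
Recurrence: B ← B·(1+r) − $642.14.
Month 1: interest $304.27; balance after payment $22,062.13.
Month 2: interest $299.68; balance after payment $21,719.66.
Closed form: n = −ln(1 − rB₀/P)/ln(1+r) = −ln(0.52617)/ln(1.01358) ≈ 47.594, so the balance reaches zero during payment 48.

48 months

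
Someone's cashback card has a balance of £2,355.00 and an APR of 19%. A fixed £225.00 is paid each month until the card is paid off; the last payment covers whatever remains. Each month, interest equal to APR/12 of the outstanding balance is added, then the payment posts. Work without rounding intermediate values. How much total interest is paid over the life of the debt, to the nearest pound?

Monthly rate r = 19%/12 = 1.58333% = 0.0158333.
Payoff takes n = ⌈−ln(1 − rB₀/P)/ln(1+r)⌉ = ⌈11.534⌉ = 12 payments; the last is £120.56.
Total paid = 11·£225.00 + £120.56 = £2,595.56.
Total interest = total paid − principal = £2,595.56 − £2,355.00 = £240.56.

£241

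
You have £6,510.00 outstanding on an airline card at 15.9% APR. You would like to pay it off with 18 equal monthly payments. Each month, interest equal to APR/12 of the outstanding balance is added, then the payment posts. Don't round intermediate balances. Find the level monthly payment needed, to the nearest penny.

£408.89

Monthly rate r = 15.9%/12 = 1.325% = 0.01325.
Level-payment amortization: P = B₀·r / (1 − (1+r)^(−n)) = 6510.00·0.01325 / (1 − 1.01325^(−18)).
Denominator 1 − (1+r)^(−18) = 0.210956445.
P = 86.2575 / 0.210956445 ≈ 408.89.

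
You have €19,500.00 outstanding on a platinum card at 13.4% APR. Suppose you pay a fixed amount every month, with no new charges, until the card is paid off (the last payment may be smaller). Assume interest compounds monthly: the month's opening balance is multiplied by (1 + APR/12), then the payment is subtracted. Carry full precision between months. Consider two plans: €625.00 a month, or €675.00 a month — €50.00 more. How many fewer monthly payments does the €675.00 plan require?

3 fewer payments

Monthly rate r = 13.4%/12 = 1.11667% = 0.0111667.
At €625.00/mo: n = ⌈−ln(1 − rB₀/P)/ln(1+r)⌉ = 39 payments (last €357.83); total interest = total paid − €19,500.00 = €4,607.83.
At €675.00/mo: 36 payments (last €49.80); total interest €4,174.80.
Payments saved = 39 − 36 = 3.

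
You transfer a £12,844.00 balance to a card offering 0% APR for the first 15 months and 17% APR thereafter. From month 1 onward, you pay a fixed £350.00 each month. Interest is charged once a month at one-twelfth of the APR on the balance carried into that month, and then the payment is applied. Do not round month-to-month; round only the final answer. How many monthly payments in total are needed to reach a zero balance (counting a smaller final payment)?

Promo months 1–15 at r₀ = 0%/12 = 0; months 16+ at r₁ = 17%/12 = 0.0141667.
After month 15 (no interest yet): B = £12,844.00 − 15·£350.00 = £7,594.00.
Then at r₁ with £350.00/mo: n₂ = −ln(1 − r₁·B/P)/ln(1+r₁) ≈ 26.11 → 27 more payments.

42 months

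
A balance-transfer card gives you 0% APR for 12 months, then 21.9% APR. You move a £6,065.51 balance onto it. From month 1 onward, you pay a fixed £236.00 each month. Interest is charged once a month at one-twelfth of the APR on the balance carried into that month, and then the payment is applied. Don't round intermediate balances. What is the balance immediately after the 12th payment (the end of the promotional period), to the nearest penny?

£3,233.51

Promo months 1–12 at r₀ = 0%/12 = 0; months 13+ at r₁ = 21.9%/12 = 0.01825.
After month 12 (no interest yet): B = £6,065.51 − 12·£236.00 = £3,233.51.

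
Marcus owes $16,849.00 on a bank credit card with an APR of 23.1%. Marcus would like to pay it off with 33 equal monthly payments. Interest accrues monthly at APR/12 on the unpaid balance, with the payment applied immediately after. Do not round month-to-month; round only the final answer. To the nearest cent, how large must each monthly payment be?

$694.54

Monthly rate r = 23.1%/12 = 1.925% = 0.01925.
Level-payment amortization: P = B₀·r / (1 − (1+r)^(−n)) = 16849.00·0.01925 / (1 − 1.01925^(−33)).
Denominator 1 − (1+r)^(−33) = 0.466988921.
P = 324.343 / 0.466988921 ≈ 694.54.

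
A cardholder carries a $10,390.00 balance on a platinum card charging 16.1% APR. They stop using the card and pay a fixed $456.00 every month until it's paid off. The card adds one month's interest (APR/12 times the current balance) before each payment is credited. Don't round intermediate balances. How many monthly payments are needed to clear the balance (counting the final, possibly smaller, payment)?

28 payments

Monthly rate r = 16.1%/12 = 1.34167% = 0.0134167.
Recurrence: B ← B·(1+r) − $456.00.
Month 1: interest $139.40; balance after payment $10,073.40.
Month 2: interest $135.15; balance after payment $9,752.55.
Closed form: n = −ln(1 − rB₀/P)/ln(1+r) = −ln(0.6943)/ln(1.01342) ≈ 27.376, so the balance reaches zero during payment 28.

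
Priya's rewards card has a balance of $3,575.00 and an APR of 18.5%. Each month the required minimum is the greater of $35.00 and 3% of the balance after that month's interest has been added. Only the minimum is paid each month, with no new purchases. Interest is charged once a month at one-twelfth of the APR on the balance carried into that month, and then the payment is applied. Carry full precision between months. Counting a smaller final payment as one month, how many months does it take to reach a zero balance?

121 months

Monthly rate r = 18.5%/12 = 1.54167% = 0.0154167.
While 3% of the post-interest balance exceeds $35.00, each month B ← (B·(1+r))·(1 − 0.03), i.e. B shrinks by the factor (1+r)·0.97 = 0.98495.
This holds for months 1–75. Entering month 76 the balance is $1,146.77; 3% of the post-interest balance is now below $35.00, so the flat $35.00 minimum applies from here.
From month 76 a fixed $35.00 at rate r clears $1,146.77 in 46 more payments. Total: 75 + 46 = 121 months.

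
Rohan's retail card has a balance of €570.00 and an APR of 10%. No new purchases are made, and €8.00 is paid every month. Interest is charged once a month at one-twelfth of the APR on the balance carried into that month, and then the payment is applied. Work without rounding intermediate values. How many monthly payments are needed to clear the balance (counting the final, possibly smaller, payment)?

109 payments

Monthly rate r = 10%/12 = 0.833333% = 0.00833333.
Recurrence: B ← B·(1+r) − €8.00.
Month 1: interest €4.75; balance after payment €566.75.
Month 2: interest €4.72; balance after payment €563.47.
Closed form: n = −ln(1 − rB₀/P)/ln(1+r) = −ln(0.40625)/ln(1.00833) ≈ 108.544, so the balance reaches zero during payment 109.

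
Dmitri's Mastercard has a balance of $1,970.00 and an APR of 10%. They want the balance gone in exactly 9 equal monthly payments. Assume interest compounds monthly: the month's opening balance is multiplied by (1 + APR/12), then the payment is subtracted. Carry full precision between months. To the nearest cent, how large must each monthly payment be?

$228.11

Monthly rate r = 10%/12 = 0.833333% = 0.00833333.
Level-payment amortization: P = B₀·r / (1 − (1+r)^(−n)) = 1970.00·0.00833333 / (1 − 1.00833^(−9)).
Denominator 1 − (1+r)^(−9) = 0.0719681497.
P = 16.4167 / 0.0719681497 ≈ 228.11.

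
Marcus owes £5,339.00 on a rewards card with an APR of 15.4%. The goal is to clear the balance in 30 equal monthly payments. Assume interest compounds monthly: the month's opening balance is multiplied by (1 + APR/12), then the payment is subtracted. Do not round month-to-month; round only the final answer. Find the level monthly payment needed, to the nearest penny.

Monthly rate r = 15.4%/12 = 1.28333% = 0.0128333.
Level-payment amortization: P = B₀·r / (1 − (1+r)^(−n)) = 5339.00·0.0128333 / (1 − 1.01283^(−30)).
Denominator 1 − (1+r)^(−30) = 0.317880569.
P = 68.5172 / 0.317880569 ≈ 215.54.

£215.54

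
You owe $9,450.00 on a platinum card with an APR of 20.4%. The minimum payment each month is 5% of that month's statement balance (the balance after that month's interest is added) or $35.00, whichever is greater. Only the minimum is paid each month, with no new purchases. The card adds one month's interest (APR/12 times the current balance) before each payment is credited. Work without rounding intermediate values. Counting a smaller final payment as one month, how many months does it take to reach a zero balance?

Monthly rate r = 20.4%/12 = 1.7% = 0.017.
While 5% of the post-interest balance exceeds $35.00, each month B ← (B·(1+r))·(1 − 0.05), i.e. B shrinks by the factor (1+r)·0.95 = 0.96615.
This holds for months 1–77. Entering month 78 the balance is $666.60; 5% of the post-interest balance is now below $35.00, so the flat $35.00 minimum applies from here.
From month 78 a fixed $35.00 at rate r clears $666.60 in 24 more payments. Total: 77 + 24 = 101 months.

101 months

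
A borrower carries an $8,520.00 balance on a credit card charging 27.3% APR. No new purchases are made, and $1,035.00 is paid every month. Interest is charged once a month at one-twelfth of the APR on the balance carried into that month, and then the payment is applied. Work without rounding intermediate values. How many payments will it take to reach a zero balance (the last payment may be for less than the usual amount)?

10 months

Monthly rate r = 27.3%/12 = 2.275% = 0.02275.
Recurrence: B ← B·(1+r) − $1,035.00.
Month 1: interest $193.83; balance after payment $7,678.83.
Month 2: interest $174.69; balance after payment $6,818.52.
Closed form: n = −ln(1 − rB₀/P)/ln(1+r) = −ln(0.81272)/ln(1.02275) ≈ 9.218, so the balance reaches zero during payment 10.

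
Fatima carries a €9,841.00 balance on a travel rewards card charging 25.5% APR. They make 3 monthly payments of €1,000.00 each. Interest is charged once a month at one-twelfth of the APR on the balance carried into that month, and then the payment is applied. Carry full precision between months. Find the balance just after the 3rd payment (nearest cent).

Monthly rate r = 25.5%/12 = 2.125% = 0.02125.
Each month: B ← B·(1+r) − €1,000.00.
Month 1: interest €209.12; balance after payment €9,050.12.
Month 2: interest €192.32; balance after payment €8,242.44.
Month 3: interest €175.15; balance after payment €7,417.59.

€7,417.59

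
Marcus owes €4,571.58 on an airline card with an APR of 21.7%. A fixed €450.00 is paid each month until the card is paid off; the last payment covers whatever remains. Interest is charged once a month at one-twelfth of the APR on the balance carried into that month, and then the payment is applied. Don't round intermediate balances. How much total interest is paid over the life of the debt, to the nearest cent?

Monthly rate r = 21.7%/12 = 1.80833% = 0.0180833.
Payoff takes n = ⌈−ln(1 − rB₀/P)/ln(1+r)⌉ = ⌈11.326⌉ = 12 payments; the last is €147.67.
Total paid = 11·€450.00 + €147.67 = €5,097.67.
Total interest = total paid − principal = €5,097.67 − €4,571.58 = €526.09.

€526.09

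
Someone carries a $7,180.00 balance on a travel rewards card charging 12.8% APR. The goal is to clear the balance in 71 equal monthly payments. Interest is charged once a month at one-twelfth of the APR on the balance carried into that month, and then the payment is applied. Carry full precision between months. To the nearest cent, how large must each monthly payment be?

Monthly rate r = 12.8%/12 = 1.06667% = 0.0106667.
Level-payment amortization: P = B₀·r / (1 − (1+r)^(−n)) = 7180.00·0.0106667 / (1 − 1.01067^(−71)).
Denominator 1 − (1+r)^(−71) = 0.529200383.
P = 76.5867 / 0.529200383 ≈ 144.72.

$144.72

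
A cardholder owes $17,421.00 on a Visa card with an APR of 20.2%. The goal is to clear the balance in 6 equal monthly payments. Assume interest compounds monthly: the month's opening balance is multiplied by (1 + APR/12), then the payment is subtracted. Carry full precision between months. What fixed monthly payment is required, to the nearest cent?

Monthly rate r = 20.2%/12 = 1.68333% = 0.0168333.
Level-payment amortization: P = B₀·r / (1 − (1+r)^(−n)) = 17421.00·0.0168333 / (1 − 1.01683^(−6)).
Denominator 1 − (1+r)^(−6) = 0.0953067451.
P = 293.253 / 0.0953067451 ≈ 3076.94.

$3,076.94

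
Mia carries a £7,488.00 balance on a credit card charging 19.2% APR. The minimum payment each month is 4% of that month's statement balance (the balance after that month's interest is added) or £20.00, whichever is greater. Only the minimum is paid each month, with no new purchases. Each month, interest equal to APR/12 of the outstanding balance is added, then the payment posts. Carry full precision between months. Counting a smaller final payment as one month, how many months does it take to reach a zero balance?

141 months

Monthly rate r = 19.2%/12 = 1.6% = 0.016.
While 4% of the post-interest balance exceeds £20.00, each month B ← (B·(1+r))·(1 − 0.04), i.e. B shrinks by the factor (1+r)·0.96 = 0.97536.
This holds for months 1–110. Entering month 111 the balance is £481.40; 4% of the post-interest balance is now below £20.00, so the flat £20.00 minimum applies from here.
From month 111 a fixed £20.00 at rate r clears £481.40 in 31 more payments. Total: 110 + 31 = 141 months.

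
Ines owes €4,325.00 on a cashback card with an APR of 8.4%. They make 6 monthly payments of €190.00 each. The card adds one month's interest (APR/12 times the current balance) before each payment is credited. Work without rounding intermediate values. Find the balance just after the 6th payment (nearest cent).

Monthly rate r = 8.4%/12 = 0.7% = 0.007.
Each month: B ← B·(1+r) − €190.00.
Month 1: interest €30.28; balance after payment €4,165.27.
Month 2: interest €29.16; balance after payment €4,004.43.
Month 3: interest €28.03; balance after payment €3,842.46.
Month 4: interest €26.90; balance after payment €3,679.36.
Month 5: interest €25.76; balance after payment €3,515.12.
Month 6: interest €24.61; balance after payment €3,349.72.

€3,349.72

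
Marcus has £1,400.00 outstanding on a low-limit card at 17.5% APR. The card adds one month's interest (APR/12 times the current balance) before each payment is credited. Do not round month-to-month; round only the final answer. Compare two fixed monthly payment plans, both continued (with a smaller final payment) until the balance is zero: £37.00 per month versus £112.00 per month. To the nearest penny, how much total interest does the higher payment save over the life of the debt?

£494.07

Monthly rate r = 17.5%/12 = 1.45833% = 0.0145833.
At £37.00/mo: n = ⌈−ln(1 − rB₀/P)/ln(1+r)⌉ = 56 payments (last £15.98); total interest = total paid − £1,400.00 = £650.98.
At £112.00/mo: 14 payments (last £100.91); total interest £156.91.
Interest saved = £650.98 − £156.91 = £494.07.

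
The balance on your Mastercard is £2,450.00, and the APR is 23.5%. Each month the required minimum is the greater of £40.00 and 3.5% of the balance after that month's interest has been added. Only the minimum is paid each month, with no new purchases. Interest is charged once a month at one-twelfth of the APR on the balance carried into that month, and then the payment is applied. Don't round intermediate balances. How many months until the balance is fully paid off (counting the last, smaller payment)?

90 months

Monthly rate r = 23.5%/12 = 1.95833% = 0.0195833.
While 3.5% of the post-interest balance exceeds £40.00, each month B ← (B·(1+r))·(1 − 0.035), i.e. B shrinks by the factor (1+r)·0.965 = 0.9839.
This holds for months 1–49. Entering month 50 the balance is £1,105.91; 3.5% of the post-interest balance is now below £40.00, so the flat £40.00 minimum applies from here.
From month 50 a fixed £40.00 at rate r clears £1,105.91 in 41 more payments. Total: 49 + 41 = 90 months.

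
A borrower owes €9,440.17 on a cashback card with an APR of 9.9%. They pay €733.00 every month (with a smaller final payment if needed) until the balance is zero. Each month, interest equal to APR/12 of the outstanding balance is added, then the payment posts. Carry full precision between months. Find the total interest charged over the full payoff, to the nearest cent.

Monthly rate r = 9.9%/12 = 0.825% = 0.00825.
Payoff takes n = ⌈−ln(1 − rB₀/P)/ln(1+r)⌉ = ⌈13.672⌉ = 14 payments; the last is €493.07.
Total paid = 13·€733.00 + €493.07 = €10,022.07.
Total interest = total paid − principal = €10,022.07 − €9,440.17 = €581.90.

€581.90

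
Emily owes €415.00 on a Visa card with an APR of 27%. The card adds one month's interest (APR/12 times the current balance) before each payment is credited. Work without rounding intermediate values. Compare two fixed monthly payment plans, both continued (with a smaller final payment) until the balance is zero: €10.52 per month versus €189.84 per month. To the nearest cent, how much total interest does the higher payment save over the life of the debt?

€602.65

Monthly rate r = 27%/12 = 2.25% = 0.0225.
At €10.52/mo: n = ⌈−ln(1 − rB₀/P)/ln(1+r)⌉ = 99 payments (last €2.43); total interest = total paid − €415.00 = €618.39.
At €189.84/mo: 3 payments (last €51.06); total interest €15.74.
Interest saved = €618.39 − €15.74 = €602.65.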